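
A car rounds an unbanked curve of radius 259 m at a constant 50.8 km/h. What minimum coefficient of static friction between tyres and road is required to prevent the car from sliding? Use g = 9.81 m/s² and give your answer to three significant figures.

0.0784

v = 50.8/3.6 = 14.11 m/s.
Friction provides the centripetal force: μ_s m g = m v²/r, so μ_s = v²/(g r) = (14.11)²/(9.81 × 259) = 199.1/2541 = 0.07837.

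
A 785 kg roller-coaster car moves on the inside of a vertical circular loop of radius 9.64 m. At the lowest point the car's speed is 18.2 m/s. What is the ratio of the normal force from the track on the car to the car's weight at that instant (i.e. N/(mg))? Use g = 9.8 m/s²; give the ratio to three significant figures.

4.51

At the bottom, N − mg = mv²/r, so N = m(v²/r + g) and N/(mg) = v²/(rg) + 1 = (18.2)²/(9.64 × 9.8) + 1 = 3.506 + 1 = 4.506.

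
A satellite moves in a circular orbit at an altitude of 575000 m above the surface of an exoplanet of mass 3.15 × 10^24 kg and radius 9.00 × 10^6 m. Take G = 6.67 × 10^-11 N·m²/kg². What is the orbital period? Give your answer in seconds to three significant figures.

r = R + h = 9.00 × 10^6 + 575000 = 9.575 × 10^6 m. Gravity provides the centripetal force: G M m / r² = m v² / r ⇒ v = √(GM/r) = 4684 m/s.
T = 2πr/v = 2π × 9.575 × 10^6 / 4684 = 12840 s.

12800 s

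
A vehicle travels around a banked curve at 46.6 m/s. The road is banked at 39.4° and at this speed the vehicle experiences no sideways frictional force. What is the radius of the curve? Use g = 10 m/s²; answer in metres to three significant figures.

Frictionless banking: tanθ = v²/(rg), so r = v²/(g tanθ).
r = (46.6)²/(10.0 × tan 39.4°) = 2172/(10.0 × 0.8214) = 2172/8.214 = 264.4 m.

264 m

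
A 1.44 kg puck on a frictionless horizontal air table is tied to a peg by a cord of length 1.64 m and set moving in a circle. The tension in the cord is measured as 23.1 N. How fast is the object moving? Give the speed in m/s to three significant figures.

T = m v²/r ⇒ v = √(T r / m) = √(23.1 × 1.64 / 1.44) = √26.31 = 5.129 m/s.

5.13 m/s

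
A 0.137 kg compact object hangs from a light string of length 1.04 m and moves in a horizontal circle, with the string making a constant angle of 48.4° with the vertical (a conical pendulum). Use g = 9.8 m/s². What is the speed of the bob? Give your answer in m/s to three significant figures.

The radius of the circle is r = L sinθ = 1.04 × sin 48.4° = 0.7777 m.
Horizontally T sinθ = mv²/r and vertically T cosθ = mg, so tanθ = v²/(rg).
v = √(r g tanθ) = √(0.7777 × 9.8 × 1.126) = √8.584 = 2.930 m/s.

2.93 m/s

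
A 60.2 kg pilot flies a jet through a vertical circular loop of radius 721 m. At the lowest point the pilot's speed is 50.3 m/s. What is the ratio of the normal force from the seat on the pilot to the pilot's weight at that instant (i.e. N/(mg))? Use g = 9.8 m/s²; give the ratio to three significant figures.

At the bottom, N − mg = mv²/r, so N = m(v²/r + g) and N/(mg) = v²/(rg) + 1 = (50.3)²/(721 × 9.8) + 1 = 0.3581 + 1 = 1.358.

1.36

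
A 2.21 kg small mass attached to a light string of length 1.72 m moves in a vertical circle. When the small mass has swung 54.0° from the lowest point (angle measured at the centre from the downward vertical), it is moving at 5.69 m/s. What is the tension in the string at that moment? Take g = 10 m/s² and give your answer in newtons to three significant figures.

54.6 N

Take the radial direction toward the centre of the circle as positive. The component of the weight along the string toward the centre is −mg cos φ (φ measured from the bottom), so Newton's second law along the string gives T − mg cos φ = m v²/r.
cos 54.0° = 0.5878, so T = m(v²/r + g cos φ) = 2.21 × ((5.69)²/1.72 + 10.0 × 0.5878) = 2.21 × (18.82 + (5.878)) = 2.21 × 24.70 = 54.59 N.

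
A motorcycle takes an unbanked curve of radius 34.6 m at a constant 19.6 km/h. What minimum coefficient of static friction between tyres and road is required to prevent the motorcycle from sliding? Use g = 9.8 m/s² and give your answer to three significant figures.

v = 19.6/3.6 = 5.444 m/s.
Friction provides the centripetal force: μ_s m g = m v²/r, so μ_s = v²/(g r) = (5.444)²/(9.8 × 34.6) = 29.64/339.1 = 0.08742.

0.0874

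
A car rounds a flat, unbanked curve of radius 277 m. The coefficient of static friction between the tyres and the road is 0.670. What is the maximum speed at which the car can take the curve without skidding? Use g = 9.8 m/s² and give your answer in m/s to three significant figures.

42.6 m/s

On a flat curve, static friction is the only horizontal force, so it must supply the full centripetal force: μ_s m g = m v²/r.
Mass cancels: v_max = √(μ_s g r) = √(0.670 × 9.8 × 277) = √1819 = 42.65 m/s.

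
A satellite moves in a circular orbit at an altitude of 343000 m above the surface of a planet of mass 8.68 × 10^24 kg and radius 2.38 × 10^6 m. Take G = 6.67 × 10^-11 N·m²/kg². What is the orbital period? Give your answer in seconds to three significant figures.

r = R + h = 2.38 × 10^6 + 343000 = 2.723 × 10^6 m. Gravity provides the centripetal force: G M m / r² = m v² / r ⇒ v = √(GM/r) = 14580 m/s.
T = 2πr/v = 2π × 2.723 × 10^6 / 14580 = 1173 s.

1170 s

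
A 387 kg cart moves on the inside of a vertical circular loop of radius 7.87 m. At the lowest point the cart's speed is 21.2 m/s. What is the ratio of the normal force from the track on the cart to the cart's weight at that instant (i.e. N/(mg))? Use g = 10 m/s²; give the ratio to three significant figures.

6.71

At the bottom, N − mg = mv²/r, so N = m(v²/r + g) and N/(mg) = v²/(rg) + 1 = (21.2)²/(7.87 × 10.0) + 1 = 5.711 + 1 = 6.711.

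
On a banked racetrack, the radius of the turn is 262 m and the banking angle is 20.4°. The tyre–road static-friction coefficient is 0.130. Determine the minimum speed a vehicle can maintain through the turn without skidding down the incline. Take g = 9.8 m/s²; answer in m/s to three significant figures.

24.3 m/s

At the minimum speed, friction acts up the slope at its limiting value f = μN. Radially (horizontal, toward centre): N sinθ − μN cosθ = mv²/r. Vertically: N cosθ + μN sinθ = mg.
Dividing: v² = r g (sinθ − μcosθ)/(cosθ + μsinθ).
sinθ − μcosθ = 0.3486 − 0.130×0.9373 = 0.2267; cosθ + μsinθ = 0.9373 + 0.130×0.3486 = 0.9826.
v² = 262 × 9.8 × 0.2267/0.9826 = 592.5 m²/s², so v = 24.34 m/s.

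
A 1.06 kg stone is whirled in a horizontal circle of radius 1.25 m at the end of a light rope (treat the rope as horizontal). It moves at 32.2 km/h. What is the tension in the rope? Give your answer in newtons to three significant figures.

v = 32.2 km/h = 32.2/3.6 = 8.944 m/s.
The tension is the only horizontal force, so it supplies the full centripetal force: T = m v²/r = 1.06 × (8.944)²/1.25 = 1.06 × 80.00/1.25 = 67.84 N.

67.8 N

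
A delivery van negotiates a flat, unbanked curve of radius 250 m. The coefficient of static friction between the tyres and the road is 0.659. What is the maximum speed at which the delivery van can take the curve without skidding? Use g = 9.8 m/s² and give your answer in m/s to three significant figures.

40.2 m/s

On a flat curve, static friction is the only horizontal force, so it must supply the full centripetal force: μ_s m g = m v²/r.
Mass cancels: v_max = √(μ_s g r) = √(0.659 × 9.8 × 250) = √1615 = 40.18 m/s.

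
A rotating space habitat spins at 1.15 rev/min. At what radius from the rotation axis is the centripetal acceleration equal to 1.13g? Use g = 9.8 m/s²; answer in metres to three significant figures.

764 m

ω = 1.15 rev/min × 2π/60 = 0.1204 rad/s.
a_c = ω²r = 1.13g ⇒ r = 1.13 × 9.8 / (0.1204)² = 11.07/0.01450 = 763.6 m.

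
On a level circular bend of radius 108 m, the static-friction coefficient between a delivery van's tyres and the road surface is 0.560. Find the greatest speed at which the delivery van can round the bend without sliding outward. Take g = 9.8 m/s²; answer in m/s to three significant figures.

Friction provides the centripetal force on a flat curve. At maximum speed it is at its limiting value: μ_s m g = m v²/r.
Mass cancels: v_max = √(μ_s g r) = √(0.560 × 9.8 × 108) = √592.7 = 24.35 m/s.

24.3 m/s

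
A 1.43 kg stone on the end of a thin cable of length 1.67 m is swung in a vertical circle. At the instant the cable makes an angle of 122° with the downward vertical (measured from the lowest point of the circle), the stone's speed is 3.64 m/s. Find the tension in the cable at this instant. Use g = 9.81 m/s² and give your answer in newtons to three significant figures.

Take the radial direction toward the centre of the circle as positive. The component of the weight along the string toward the centre is −mg cos φ (φ measured from the bottom), so Newton's second law along the string gives T − mg cos φ = m v²/r.
cos 122° = -0.5299, so T = m(v²/r + g cos φ) = 1.43 × ((3.64)²/1.67 + 9.81 × -0.5299) = 1.43 × (7.934 + (-5.199)) = 1.43 × 2.735 = 3.912 N.

3.91 N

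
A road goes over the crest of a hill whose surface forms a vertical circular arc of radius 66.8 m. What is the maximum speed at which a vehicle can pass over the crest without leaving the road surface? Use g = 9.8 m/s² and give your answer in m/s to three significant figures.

At the crest the centre of the circle is below the vehicle, so the net downward (centripetal) force is mg − N = mv²/r.
The vehicle leaves the road when N → 0, giving v_max = √(g r) = √(9.8 × 66.8) = 25.59 m/s.

25.6 m/s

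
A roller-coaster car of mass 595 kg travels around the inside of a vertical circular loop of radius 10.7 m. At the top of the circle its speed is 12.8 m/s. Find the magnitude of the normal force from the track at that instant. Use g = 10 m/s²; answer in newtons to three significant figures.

At the top, both N and the weight mg point inward (toward the centre), so N + mg = mv²/r.
N = m(v²/r − g) = 595 × ((12.8)²/10.7 − 10.0) = 595 × (15.31 − 10.0) = 595 × 5.312 = 3161 N.

3160 N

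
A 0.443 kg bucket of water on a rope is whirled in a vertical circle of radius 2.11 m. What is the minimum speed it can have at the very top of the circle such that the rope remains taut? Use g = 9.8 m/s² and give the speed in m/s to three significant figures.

At the highest point the centre is directly below, so both the weight and T act inward: T + mg = mv²/r.
At minimum speed T → 0, so mg = mv_min²/r ⇒ v_min = √(g r) = √(9.8 × 2.11) = 4.547 m/s.

4.55 m/s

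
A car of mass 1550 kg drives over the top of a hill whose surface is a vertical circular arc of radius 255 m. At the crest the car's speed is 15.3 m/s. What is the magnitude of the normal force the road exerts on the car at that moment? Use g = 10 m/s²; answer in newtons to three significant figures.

14100 N

At the crest the centripetal acceleration points downward (toward the centre of the arc), so mg − N = mv²/r.
N = m(g − v²/r) = 1550 × (10.0 − (15.3)²/255) = 1550 × (10.0 − 0.9180) = 1550 × 9.082 = 14080 N.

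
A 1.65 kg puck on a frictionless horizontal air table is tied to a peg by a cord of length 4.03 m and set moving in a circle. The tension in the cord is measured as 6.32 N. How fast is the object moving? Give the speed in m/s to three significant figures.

3.93 m/s

T = m v²/r ⇒ v = √(T r / m) = √(6.32 × 4.03 / 1.65) = √15.44 = 3.929 m/s.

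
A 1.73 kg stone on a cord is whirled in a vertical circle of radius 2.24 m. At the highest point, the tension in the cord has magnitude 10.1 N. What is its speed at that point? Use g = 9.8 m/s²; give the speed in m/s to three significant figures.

5.92 m/s

At the top, T + mg = mv²/r, so v = √(r(T/m + g)) = √(2.24 × (10.1/1.73 + 9.8)) = √(2.24 × 15.64) = √35.03 = 5.919 m/s.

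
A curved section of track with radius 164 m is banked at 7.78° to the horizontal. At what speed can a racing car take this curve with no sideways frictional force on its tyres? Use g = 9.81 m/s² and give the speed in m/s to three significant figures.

14.8 m/s

On a frictionless banked curve, N sinθ = mv²/r and N cosθ = mg, so tanθ = v²/(rg).
v = √(r g tanθ) = √(164 × 9.81 × tan 7.78°) = √(164 × 9.81 × 0.1366) = √219.8 = 14.83 m/s.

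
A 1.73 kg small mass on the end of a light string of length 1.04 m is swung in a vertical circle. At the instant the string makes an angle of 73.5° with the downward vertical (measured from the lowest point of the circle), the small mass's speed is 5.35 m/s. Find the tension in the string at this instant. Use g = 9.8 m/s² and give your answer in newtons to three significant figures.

52.4 N

Take the radial direction toward the centre of the circle as positive. The component of the weight along the string toward the centre is −mg cos φ (φ measured from the bottom), so Newton's second law along the string gives T − mg cos φ = m v²/r.
cos 73.5° = 0.2840, so T = m(v²/r + g cos φ) = 1.73 × ((5.35)²/1.04 + 9.8 × 0.2840) = 1.73 × (27.52 + (2.783)) = 1.73 × 30.30 = 52.43 N.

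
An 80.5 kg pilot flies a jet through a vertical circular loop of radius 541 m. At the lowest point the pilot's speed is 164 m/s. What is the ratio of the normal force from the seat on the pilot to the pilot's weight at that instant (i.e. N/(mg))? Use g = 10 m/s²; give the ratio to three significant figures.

5.97

At the bottom, N − mg = mv²/r, so N = m(v²/r + g) and N/(mg) = v²/(rg) + 1 = (164)²/(541 × 10.0) + 1 = 4.972 + 1 = 5.972.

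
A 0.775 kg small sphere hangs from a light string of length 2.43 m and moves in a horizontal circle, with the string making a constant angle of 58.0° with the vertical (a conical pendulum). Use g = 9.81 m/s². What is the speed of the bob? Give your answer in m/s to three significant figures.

The radius of the circle is r = L sinθ = 2.43 × sin 58.0° = 2.061 m.
Horizontally T sinθ = mv²/r and vertically T cosθ = mg, so tanθ = v²/(rg).
v = √(r g tanθ) = √(2.061 × 9.81 × 1.600) = √32.35 = 5.688 m/s.

5.69 m/s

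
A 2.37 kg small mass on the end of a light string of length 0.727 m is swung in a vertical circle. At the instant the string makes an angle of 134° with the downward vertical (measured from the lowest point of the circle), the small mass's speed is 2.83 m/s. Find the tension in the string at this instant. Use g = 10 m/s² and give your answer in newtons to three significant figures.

Take the radial direction toward the centre of the circle as positive. The component of the weight along the string toward the centre is −mg cos φ (φ measured from the bottom), so Newton's second law along the string gives T − mg cos φ = m v²/r.
cos 134° = -0.6947, so T = m(v²/r + g cos φ) = 2.37 × ((2.83)²/0.727 + 10.0 × -0.6947) = 2.37 × (11.02 + (-6.947)) = 2.37 × 4.070 = 9.645 N.

9.65 N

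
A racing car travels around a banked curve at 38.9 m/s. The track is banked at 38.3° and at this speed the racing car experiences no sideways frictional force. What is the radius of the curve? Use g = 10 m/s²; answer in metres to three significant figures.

Frictionless banking: tanθ = v²/(rg), so r = v²/(g tanθ).
r = (38.9)²/(10.0 × tan 38.3°) = 1513/(10.0 × 0.7898) = 1513/7.898 = 191.6 m.

192 m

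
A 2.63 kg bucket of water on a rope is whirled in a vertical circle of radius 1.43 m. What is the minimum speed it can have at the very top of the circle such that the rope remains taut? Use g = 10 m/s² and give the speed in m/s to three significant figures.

3.78 m/s

At the highest point the centre is directly below, so both the weight and T act inward: T + mg = mv²/r.
At minimum speed T → 0, so mg = mv_min²/r ⇒ v_min = √(g r) = √(10.0 × 1.43) = 3.782 m/s.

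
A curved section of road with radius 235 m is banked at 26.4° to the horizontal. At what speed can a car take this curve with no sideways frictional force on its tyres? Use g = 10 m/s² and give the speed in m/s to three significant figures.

On a frictionless banked curve, N sinθ = mv²/r and N cosθ = mg, so tanθ = v²/(rg).
v = √(r g tanθ) = √(235 × 10.0 × tan 26.4°) = √(235 × 10.0 × 0.4964) = √1167 = 34.15 m/s.

34.2 m/s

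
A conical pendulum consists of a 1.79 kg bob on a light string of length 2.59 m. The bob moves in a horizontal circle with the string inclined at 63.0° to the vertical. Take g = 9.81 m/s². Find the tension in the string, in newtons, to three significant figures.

38.7 N

Vertically the bob has no acceleration, so T cosθ = mg.
T = mg/cosθ = 1.79 × 9.81 / cos 63.0° = 17.56/0.4540 = 38.68 N.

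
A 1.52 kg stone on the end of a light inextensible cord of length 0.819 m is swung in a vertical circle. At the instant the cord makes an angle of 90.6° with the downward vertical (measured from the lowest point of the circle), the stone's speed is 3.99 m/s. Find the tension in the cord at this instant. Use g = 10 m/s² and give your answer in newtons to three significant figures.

Take the radial direction toward the centre of the circle as positive. The component of the weight along the string toward the centre is −mg cos φ (φ measured from the bottom), so Newton's second law along the string gives T − mg cos φ = m v²/r.
cos 90.6° = -0.01047, so T = m(v²/r + g cos φ) = 1.52 × ((3.99)²/0.819 + 10.0 × -0.01047) = 1.52 × (19.44 + (-0.1047)) = 1.52 × 19.33 = 29.39 N.

29.4 N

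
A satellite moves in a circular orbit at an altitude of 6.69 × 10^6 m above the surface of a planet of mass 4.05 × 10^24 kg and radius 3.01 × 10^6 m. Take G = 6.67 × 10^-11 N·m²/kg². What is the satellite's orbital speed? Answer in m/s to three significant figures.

Orbital radius r = R + h = 3.01 × 10^6 + 6.69 × 10^6 = 9.700 × 10^6 m.
Gravity supplies the centripetal force: G M m / r² = m v² / r, so v = √(GM/r).
v = √(6.67 × 10^-11 × 4.05 × 10^24 / 9.700 × 10^6) = √(2.785 × 10^7) = 5277 m/s.

5280 m/s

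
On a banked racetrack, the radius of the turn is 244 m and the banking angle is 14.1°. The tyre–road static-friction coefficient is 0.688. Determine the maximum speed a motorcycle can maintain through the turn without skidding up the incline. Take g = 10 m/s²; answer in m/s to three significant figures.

52.6 m/s

At the maximum speed, friction acts down the slope at its limiting value f = μN. Radially (horizontal, toward centre): N sinθ + μN cosθ = mv²/r. Vertically: N cosθ − μN sinθ = mg.
Dividing: v² = r g (sinθ + μcosθ)/(cosθ − μsinθ).
sinθ + μcosθ = 0.2436 + 0.688×0.9699 = 0.9109; cosθ − μsinθ = 0.9699 − 0.688×0.2436 = 0.8023.
v² = 244 × 10.0 × 0.9109/0.8023 = 2770 m²/s², so v = 52.63 m/s.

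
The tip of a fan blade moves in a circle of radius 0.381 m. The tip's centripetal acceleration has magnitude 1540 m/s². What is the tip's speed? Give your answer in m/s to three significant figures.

24.2 m/s

a_c = v²/r ⇒ v = √(a_c · r) = √(1540 × 0.381) = √586.7 = 24.22 m/s.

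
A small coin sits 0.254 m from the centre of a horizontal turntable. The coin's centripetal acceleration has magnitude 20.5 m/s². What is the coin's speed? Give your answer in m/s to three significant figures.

a_c = v²/r ⇒ v = √(a_c · r) = √(20.5 × 0.254) = √5.207 = 2.282 m/s.

2.28 m/s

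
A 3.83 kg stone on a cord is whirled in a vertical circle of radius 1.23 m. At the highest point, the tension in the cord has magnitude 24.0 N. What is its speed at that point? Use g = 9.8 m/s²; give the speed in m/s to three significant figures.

At the top, T + mg = mv²/r, so v = √(r(T/m + g)) = √(1.23 × (24.0/3.83 + 9.8)) = √(1.23 × 16.07) = √19.76 = 4.445 m/s.

4.45 m/s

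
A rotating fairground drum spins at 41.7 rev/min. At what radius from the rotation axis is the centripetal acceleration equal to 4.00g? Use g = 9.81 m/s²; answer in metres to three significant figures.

2.06 m

ω = 41.7 rev/min × 2π/60 = 4.367 rad/s.
a_c = ω²r = 4.00g ⇒ r = 4.00 × 9.81 / (4.367)² = 39.24/19.07 = 2.058 m.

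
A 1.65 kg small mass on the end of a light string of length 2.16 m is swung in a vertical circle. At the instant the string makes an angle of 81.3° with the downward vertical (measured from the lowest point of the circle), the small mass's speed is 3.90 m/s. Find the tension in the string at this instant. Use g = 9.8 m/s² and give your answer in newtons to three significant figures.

14.1 N

Take the radial direction toward the centre of the circle as positive. The component of the weight along the string toward the centre is −mg cos φ (φ measured from the bottom), so Newton's second law along the string gives T − mg cos φ = m v²/r.
cos 81.3° = 0.1513, so T = m(v²/r + g cos φ) = 1.65 × ((3.90)²/2.16 + 9.8 × 0.1513) = 1.65 × (7.042 + (1.482)) = 1.65 × 8.524 = 14.06 N.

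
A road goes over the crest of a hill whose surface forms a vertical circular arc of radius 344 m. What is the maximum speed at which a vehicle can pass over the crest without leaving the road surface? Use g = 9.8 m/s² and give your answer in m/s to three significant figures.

At the crest the centre of the circle is below the vehicle, so the net downward (centripetal) force is mg − N = mv²/r.
The vehicle leaves the road when N → 0, giving v_max = √(g r) = √(9.8 × 344) = 58.06 m/s.

58.1 m/s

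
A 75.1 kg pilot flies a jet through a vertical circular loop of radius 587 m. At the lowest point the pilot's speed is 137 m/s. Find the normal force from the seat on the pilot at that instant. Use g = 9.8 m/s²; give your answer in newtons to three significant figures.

3140 N

At the lowest point, N points up (toward the centre) and the weight mg points down (away from the centre), so the net inward force is N − mg = mv²/r.
N = m(v²/r + g) = 75.1 × ((137)²/587 + 9.8) = 75.1 × (31.97 + 9.8) = 75.1 × 41.77 = 3137 N.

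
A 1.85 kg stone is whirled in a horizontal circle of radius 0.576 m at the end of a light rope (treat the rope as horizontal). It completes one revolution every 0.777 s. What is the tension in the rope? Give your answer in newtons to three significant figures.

69.7 N

v = 2πr/T = 2π × 0.576/0.777 = 4.658 m/s.
The tension is the only horizontal force, so it supplies the full centripetal force: T = m v²/r = 1.85 × (4.658)²/0.576 = 1.85 × 21.70/0.576 = 69.68 N.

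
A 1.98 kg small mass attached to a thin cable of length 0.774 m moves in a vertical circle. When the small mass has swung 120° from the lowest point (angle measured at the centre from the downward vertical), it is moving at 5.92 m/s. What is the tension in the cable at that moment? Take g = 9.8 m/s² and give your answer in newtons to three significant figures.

Take the radial direction toward the centre of the circle as positive. The component of the weight along the string toward the centre is −mg cos φ (φ measured from the bottom), so Newton's second law along the string gives T − mg cos φ = m v²/r.
cos 120° = -0.5000, so T = m(v²/r + g cos φ) = 1.98 × ((5.92)²/0.774 + 9.8 × -0.5000) = 1.98 × (45.28 + (-4.900)) = 1.98 × 40.38 = 79.95 N.

80.0 N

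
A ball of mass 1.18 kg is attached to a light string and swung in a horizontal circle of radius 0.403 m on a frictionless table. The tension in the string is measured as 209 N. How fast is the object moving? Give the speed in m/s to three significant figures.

T = m v²/r ⇒ v = √(T r / m) = √(209 × 0.403 / 1.18) = √71.38 = 8.449 m/s.

8.45 m/s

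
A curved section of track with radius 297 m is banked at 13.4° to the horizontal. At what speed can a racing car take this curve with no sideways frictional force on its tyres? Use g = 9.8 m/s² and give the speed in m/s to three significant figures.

26.3 m/s

On a frictionless banked curve, N sinθ = mv²/r and N cosθ = mg, so tanθ = v²/(rg).
v = √(r g tanθ) = √(297 × 9.8 × tan 13.4°) = √(297 × 9.8 × 0.2382) = √693.4 = 26.33 m/s.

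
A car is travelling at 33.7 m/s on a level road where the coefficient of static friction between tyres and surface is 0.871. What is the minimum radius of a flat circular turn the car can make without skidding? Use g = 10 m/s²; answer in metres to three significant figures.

At the limit, μ_s m g = m v²/r, so r_min = v²/(μ_s g) = (33.7)²/(0.871 × 10.0) = 1136/8.710 = 130.4 m.

130 m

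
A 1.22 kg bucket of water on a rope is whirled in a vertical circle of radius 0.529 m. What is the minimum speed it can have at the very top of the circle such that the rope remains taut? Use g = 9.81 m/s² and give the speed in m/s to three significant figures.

At the highest point the centre is directly below, so both the weight and T act inward: T + mg = mv²/r.
At minimum speed T → 0, so mg = mv_min²/r ⇒ v_min = √(g r) = √(9.81 × 0.529) = 2.278 m/s.

2.28 m/s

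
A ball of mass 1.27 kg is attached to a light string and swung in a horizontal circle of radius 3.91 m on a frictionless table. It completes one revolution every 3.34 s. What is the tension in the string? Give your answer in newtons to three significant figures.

17.6 N

v = 2πr/T = 2π × 3.91/3.34 = 7.355 m/s.
The tension is the only horizontal force, so it supplies the full centripetal force: T = m v²/r = 1.27 × (7.355)²/3.91 = 1.27 × 54.10/3.91 = 17.57 N.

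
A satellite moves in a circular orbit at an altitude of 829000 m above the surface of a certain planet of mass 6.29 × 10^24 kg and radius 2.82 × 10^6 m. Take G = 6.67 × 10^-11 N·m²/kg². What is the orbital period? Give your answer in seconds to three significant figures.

2140 s

r = R + h = 2.82 × 10^6 + 829000 = 3.649 × 10^6 m. Gravity provides the centripetal force: G M m / r² = m v² / r ⇒ v = √(GM/r) = 10720 m/s.
T = 2πr/v = 2π × 3.649 × 10^6 / 10720 = 2138 s.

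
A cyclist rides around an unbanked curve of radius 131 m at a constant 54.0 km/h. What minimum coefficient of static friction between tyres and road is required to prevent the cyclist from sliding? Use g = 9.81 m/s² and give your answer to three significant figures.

0.175

v = 54.0/3.6 = 15.00 m/s.
Friction provides the centripetal force: μ_s m g = m v²/r, so μ_s = v²/(g r) = (15.00)²/(9.81 × 131) = 225.0/1285 = 0.1751.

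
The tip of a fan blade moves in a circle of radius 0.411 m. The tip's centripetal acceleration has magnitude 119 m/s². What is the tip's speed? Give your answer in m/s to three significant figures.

a_c = v²/r ⇒ v = √(a_c · r) = √(119 × 0.411) = √48.91 = 6.993 m/s.

6.99 m/s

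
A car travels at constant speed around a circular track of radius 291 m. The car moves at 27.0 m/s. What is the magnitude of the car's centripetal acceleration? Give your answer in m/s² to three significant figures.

a_c = v²/r = (27.00)²/291 = 729.0/291 = 2.505 m/s².

2.51 m/s²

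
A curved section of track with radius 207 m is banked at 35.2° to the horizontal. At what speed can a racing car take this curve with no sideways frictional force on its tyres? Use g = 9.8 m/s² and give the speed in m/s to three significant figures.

37.8 m/s

On a frictionless banked curve, N sinθ = mv²/r and N cosθ = mg, so tanθ = v²/(rg).
v = √(r g tanθ) = √(207 × 9.8 × tan 35.2°) = √(207 × 9.8 × 0.7054) = √1431 = 37.83 m/s.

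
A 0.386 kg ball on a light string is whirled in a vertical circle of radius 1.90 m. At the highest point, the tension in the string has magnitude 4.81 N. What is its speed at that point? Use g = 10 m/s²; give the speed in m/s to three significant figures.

At the top, T + mg = mv²/r, so v = √(r(T/m + g)) = √(1.90 × (4.81/0.386 + 10.0)) = √(1.90 × 22.46) = √42.68 = 6.533 m/s.

6.53 m/s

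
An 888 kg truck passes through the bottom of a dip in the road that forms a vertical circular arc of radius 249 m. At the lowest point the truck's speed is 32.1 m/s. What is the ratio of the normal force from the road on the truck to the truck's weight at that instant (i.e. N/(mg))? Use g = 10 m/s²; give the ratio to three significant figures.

1.41

At the bottom, N − mg = mv²/r, so N = m(v²/r + g) and N/(mg) = v²/(rg) + 1 = (32.1)²/(249 × 10.0) + 1 = 0.4138 + 1 = 1.414.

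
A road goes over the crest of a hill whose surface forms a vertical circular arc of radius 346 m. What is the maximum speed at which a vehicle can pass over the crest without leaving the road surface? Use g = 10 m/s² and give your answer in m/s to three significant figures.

At the crest the centre of the circle is below the vehicle, so the net downward (centripetal) force is mg − N = mv²/r.
The vehicle leaves the road when N → 0, giving v_max = √(g r) = √(10.0 × 346) = 58.82 m/s.

58.8 m/s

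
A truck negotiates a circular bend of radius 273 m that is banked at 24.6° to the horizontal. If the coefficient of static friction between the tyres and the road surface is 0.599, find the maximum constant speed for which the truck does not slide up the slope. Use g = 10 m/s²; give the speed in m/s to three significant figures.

63.1 m/s

At the maximum speed, friction acts down the slope at its limiting value f = μN. Radially (horizontal, toward centre): N sinθ + μN cosθ = mv²/r. Vertically: N cosθ − μN sinθ = mg.
Dividing: v² = r g (sinθ + μcosθ)/(cosθ − μsinθ).
sinθ + μcosθ = 0.4163 + 0.599×0.9092 = 0.9609; cosθ − μsinθ = 0.9092 − 0.599×0.4163 = 0.6599.
v² = 273 × 10.0 × 0.9609/0.6599 = 3975 m²/s², so v = 63.05 m/s.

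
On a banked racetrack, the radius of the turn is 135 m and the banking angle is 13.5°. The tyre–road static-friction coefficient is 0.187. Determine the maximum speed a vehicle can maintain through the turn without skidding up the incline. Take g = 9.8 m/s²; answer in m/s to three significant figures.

At the maximum speed, friction acts down the slope at its limiting value f = μN. Radially (horizontal, toward centre): N sinθ + μN cosθ = mv²/r. Vertically: N cosθ − μN sinθ = mg.
Dividing: v² = r g (sinθ + μcosθ)/(cosθ − μsinθ).
sinθ + μcosθ = 0.2334 + 0.187×0.9724 = 0.4153; cosθ − μsinθ = 0.9724 − 0.187×0.2334 = 0.9287.
v² = 135 × 9.8 × 0.4153/0.9287 = 591.6 m²/s², so v = 24.32 m/s.

24.3 m/s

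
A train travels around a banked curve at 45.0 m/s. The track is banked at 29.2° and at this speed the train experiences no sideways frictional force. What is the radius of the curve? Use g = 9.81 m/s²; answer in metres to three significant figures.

Frictionless banking: tanθ = v²/(rg), so r = v²/(g tanθ).
r = (45.0)²/(9.81 × tan 29.2°) = 2025/(9.81 × 0.5589) = 2025/5.483 = 369.3 m.

369 m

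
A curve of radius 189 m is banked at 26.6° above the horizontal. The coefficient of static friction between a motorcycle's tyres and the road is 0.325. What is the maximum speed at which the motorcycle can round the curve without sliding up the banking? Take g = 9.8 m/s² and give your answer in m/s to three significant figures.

42.7 m/s

At the maximum speed, friction acts down the slope at its limiting value f = μN. Radially (horizontal, toward centre): N sinθ + μN cosθ = mv²/r. Vertically: N cosθ − μN sinθ = mg.
Dividing: v² = r g (sinθ + μcosθ)/(cosθ − μsinθ).
sinθ + μcosθ = 0.4478 + 0.325×0.8942 = 0.7384; cosθ − μsinθ = 0.8942 − 0.325×0.4478 = 0.7486.
v² = 189 × 9.8 × 0.7384/0.7486 = 1827 m²/s², so v = 42.74 m/s.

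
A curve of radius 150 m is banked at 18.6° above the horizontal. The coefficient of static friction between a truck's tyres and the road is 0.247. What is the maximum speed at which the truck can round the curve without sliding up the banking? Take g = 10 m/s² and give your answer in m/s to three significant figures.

30.9 m/s

At the maximum speed, friction acts down the slope at its limiting value f = μN. Radially (horizontal, toward centre): N sinθ + μN cosθ = mv²/r. Vertically: N cosθ − μN sinθ = mg.
Dividing: v² = r g (sinθ + μcosθ)/(cosθ − μsinθ).
sinθ + μcosθ = 0.3190 + 0.247×0.9478 = 0.5531; cosθ − μsinθ = 0.9478 − 0.247×0.3190 = 0.8690.
v² = 150 × 10.0 × 0.5531/0.8690 = 954.7 m²/s², so v = 30.90 m/s.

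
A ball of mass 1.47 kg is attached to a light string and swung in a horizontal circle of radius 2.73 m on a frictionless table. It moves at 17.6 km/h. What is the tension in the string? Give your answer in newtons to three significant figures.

12.9 N

v = 17.6 km/h = 17.6/3.6 = 4.889 m/s.
The tension is the only horizontal force, so it supplies the full centripetal force: T = m v²/r = 1.47 × (4.889)²/2.73 = 1.47 × 23.90/2.73 = 12.87 N.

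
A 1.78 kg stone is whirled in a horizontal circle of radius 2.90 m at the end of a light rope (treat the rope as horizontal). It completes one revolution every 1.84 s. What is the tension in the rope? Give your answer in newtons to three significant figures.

60.2 N

v = 2πr/T = 2π × 2.90/1.84 = 9.903 m/s.
The tension is the only horizontal force, so it supplies the full centripetal force: T = m v²/r = 1.78 × (9.903)²/2.90 = 1.78 × 98.07/2.90 = 60.19 N.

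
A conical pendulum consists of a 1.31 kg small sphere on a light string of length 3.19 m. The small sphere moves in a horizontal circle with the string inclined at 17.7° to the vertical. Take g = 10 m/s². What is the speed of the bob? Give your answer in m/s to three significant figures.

1.76 m/s

The radius of the circle is r = L sinθ = 3.19 × sin 17.7° = 0.9699 m.
Horizontally T sinθ = mv²/r and vertically T cosθ = mg, so tanθ = v²/(rg).
v = √(r g tanθ) = √(0.9699 × 10.0 × 0.3191) = √3.095 = 1.759 m/s.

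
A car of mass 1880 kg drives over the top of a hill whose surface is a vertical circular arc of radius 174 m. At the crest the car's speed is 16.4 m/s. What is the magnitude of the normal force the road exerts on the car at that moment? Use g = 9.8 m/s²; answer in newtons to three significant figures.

15500 N

At the crest the centripetal acceleration points downward (toward the centre of the arc), so mg − N = mv²/r.
N = m(g − v²/r) = 1880 × (9.8 − (16.4)²/174) = 1880 × (9.8 − 1.546) = 1880 × 8.254 = 15520 N.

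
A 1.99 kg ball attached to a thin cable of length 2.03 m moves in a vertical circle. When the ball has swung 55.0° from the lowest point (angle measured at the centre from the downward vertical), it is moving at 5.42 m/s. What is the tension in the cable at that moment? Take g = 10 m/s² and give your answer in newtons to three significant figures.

40.2 N

Take the radial direction toward the centre of the circle as positive. The component of the weight along the string toward the centre is −mg cos φ (φ measured from the bottom), so Newton's second law along the string gives T − mg cos φ = m v²/r.
cos 55.0° = 0.5736, so T = m(v²/r + g cos φ) = 1.99 × ((5.42)²/2.03 + 10.0 × 0.5736) = 1.99 × (14.47 + (5.736)) = 1.99 × 20.21 = 40.21 N.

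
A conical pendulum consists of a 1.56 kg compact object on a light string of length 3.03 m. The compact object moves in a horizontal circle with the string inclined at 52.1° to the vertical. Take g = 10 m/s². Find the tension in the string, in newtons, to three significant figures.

Vertically the bob has no acceleration, so T cosθ = mg.
T = mg/cosθ = 1.56 × 10.0 / cos 52.1° = 15.60/0.6143 = 25.40 N.

25.4 N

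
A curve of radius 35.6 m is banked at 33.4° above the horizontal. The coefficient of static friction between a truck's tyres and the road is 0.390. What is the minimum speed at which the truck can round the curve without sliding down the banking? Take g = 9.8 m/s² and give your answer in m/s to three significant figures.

At the minimum speed, friction acts up the slope at its limiting value f = μN. Radially (horizontal, toward centre): N sinθ − μN cosθ = mv²/r. Vertically: N cosθ + μN sinθ = mg.
Dividing: v² = r g (sinθ − μcosθ)/(cosθ + μsinθ).
sinθ − μcosθ = 0.5505 − 0.390×0.8348 = 0.2249; cosθ + μsinθ = 0.8348 + 0.390×0.5505 = 1.050.
v² = 35.6 × 9.8 × 0.2249/1.050 = 74.76 m²/s², so v = 8.646 m/s.

8.65 m/s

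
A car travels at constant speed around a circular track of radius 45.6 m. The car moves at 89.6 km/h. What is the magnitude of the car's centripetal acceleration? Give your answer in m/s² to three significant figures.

v = 89.6 km/h = 89.6/3.6 = 24.89 m/s.
a_c = v²/r = (24.89)²/45.6 = 619.5/45.6 = 13.58 m/s².

13.6 m/s²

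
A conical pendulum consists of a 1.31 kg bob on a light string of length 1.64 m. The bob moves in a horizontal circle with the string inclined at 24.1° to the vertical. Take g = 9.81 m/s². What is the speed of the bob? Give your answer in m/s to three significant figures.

1.71 m/s

The radius of the circle is r = L sinθ = 1.64 × sin 24.1° = 0.6697 m.
Horizontally T sinθ = mv²/r and vertically T cosθ = mg, so tanθ = v²/(rg).
v = √(r g tanθ) = √(0.6697 × 9.81 × 0.4473) = √2.939 = 1.714 m/s.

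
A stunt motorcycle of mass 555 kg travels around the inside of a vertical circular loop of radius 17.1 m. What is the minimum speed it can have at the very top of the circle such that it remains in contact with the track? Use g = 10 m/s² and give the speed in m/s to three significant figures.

At the highest point the centre is directly below, so both the weight and N act inward: N + mg = mv²/r.
At minimum speed N → 0, so mg = mv_min²/r ⇒ v_min = √(g r) = √(10.0 × 17.1) = 13.08 m/s.

13.1 m/s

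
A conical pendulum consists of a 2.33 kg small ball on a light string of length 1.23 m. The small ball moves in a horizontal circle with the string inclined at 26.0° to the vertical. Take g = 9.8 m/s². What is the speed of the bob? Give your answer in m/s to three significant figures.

The radius of the circle is r = L sinθ = 1.23 × sin 26.0° = 0.5392 m.
Horizontally T sinθ = mv²/r and vertically T cosθ = mg, so tanθ = v²/(rg).
v = √(r g tanθ) = √(0.5392 × 9.8 × 0.4877) = √2.577 = 1.605 m/s.

1.61 m/s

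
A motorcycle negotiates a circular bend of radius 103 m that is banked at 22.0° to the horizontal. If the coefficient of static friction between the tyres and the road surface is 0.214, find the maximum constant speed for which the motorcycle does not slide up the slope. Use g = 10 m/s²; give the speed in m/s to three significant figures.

26.4 m/s

At the maximum speed, friction acts down the slope at its limiting value f = μN. Radially (horizontal, toward centre): N sinθ + μN cosθ = mv²/r. Vertically: N cosθ − μN sinθ = mg.
Dividing: v² = r g (sinθ + μcosθ)/(cosθ − μsinθ).
sinθ + μcosθ = 0.3746 + 0.214×0.9272 = 0.5730; cosθ − μsinθ = 0.9272 − 0.214×0.3746 = 0.8470.
v² = 103 × 10.0 × 0.5730/0.8470 = 696.8 m²/s², so v = 26.40 m/s.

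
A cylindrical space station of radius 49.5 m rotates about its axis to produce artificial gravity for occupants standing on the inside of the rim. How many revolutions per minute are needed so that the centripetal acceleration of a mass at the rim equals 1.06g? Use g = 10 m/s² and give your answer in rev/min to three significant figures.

4.42 rev/min

Require ω²r = 1.06g, so ω = √(1.06 × 10.0/49.5) = 0.4628 rad/s.
In rev/min: ω × 60/(2π) = 0.4628 × 60/(2π) = 4.419 rev/min.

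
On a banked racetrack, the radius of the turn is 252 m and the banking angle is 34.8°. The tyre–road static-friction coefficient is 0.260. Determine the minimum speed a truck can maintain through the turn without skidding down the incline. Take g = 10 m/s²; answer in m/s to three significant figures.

At the minimum speed, friction acts up the slope at its limiting value f = μN. Radially (horizontal, toward centre): N sinθ − μN cosθ = mv²/r. Vertically: N cosθ + μN sinθ = mg.
Dividing: v² = r g (sinθ − μcosθ)/(cosθ + μsinθ).
sinθ − μcosθ = 0.5707 − 0.260×0.8211 = 0.3572; cosθ + μsinθ = 0.8211 + 0.260×0.5707 = 0.9695.
v² = 252 × 10.0 × 0.3572/0.9695 = 928.5 m²/s², so v = 30.47 m/s.

30.5 m/s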